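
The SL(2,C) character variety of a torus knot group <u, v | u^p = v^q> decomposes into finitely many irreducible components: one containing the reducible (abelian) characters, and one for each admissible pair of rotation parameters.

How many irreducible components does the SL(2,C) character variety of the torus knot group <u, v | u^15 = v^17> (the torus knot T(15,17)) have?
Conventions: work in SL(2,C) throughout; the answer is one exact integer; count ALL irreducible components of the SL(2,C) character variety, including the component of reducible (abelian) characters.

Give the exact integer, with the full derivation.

Gamma = < u, v | u^15 = v^17 > (torus knot T(15,17)); the central element u^15 = v^17 acts as +I or -I in any irreducible SL(2,C) representation.
On an irreducible component, tr(u) is locked at 2*cos(pi*alpha/15) for some alpha in 1..14, and tr(v) at 2*cos(pi*beta/17) for some beta in 1..16.
Consistency of u^15 = (-1)^alpha I with v^17 = (-1)^beta I forces alpha = beta (mod 2).
Counting: 7 odd alphas x 8 odd betas + 7 even alphas x 8 even betas = 56 + 56 = 112.
components with irreducible characters: 112; plus the single component of reducible (abelian) characters: total 113.

113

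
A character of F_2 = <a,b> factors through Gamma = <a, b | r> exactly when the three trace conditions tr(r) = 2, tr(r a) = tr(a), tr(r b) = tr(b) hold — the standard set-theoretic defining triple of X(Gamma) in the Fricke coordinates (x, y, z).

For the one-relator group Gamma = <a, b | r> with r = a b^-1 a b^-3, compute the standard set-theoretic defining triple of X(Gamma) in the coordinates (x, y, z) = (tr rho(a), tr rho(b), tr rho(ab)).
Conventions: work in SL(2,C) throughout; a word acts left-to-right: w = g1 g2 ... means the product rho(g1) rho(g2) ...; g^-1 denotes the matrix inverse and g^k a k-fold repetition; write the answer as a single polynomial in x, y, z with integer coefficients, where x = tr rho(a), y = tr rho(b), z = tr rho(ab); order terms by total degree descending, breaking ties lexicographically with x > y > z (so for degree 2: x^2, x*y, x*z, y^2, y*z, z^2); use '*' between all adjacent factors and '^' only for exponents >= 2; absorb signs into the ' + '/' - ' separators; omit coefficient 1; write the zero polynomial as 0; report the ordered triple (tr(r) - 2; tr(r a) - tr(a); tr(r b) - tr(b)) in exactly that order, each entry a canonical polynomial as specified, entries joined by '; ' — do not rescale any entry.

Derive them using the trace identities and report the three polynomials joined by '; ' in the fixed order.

x^2*y^4 - 2*x*y^3*z - 2*x^2*y^2 + y^2*z^2 + 3*x*y*z - y^2 - z^2; x^3*y^4 - 2*x^2*y^3*z - 2*x^3*y^2 - x*y^4 + x*y^2*z^2 + 3*x^2*y*z + y^3*z + 2*x*y^2 - x*z^2 - 2*y*z; x^2*y^3 - 2*x*y^2*z - x^2*y + y*z^2 + x*z - 2*y

trace(a^2) = trace(a) trace(a) - trace(1)   [square of a] = x^2 - 2
trace(a^2 b) = trace(a) trace(b a) - trace(b)   [square of a] = x*z - y
use: trace(b^-1 a^2) = trace(a^2) trace(b) - trace(a^2 b)   [inverse elimination on b] = x^2*y - x*z - y
apply: trace(a b^-2 a) = trace(b^-1 a^2) trace(b) - trace(b^-1 a^2 b)   [inverse elimination on b] = x^2*y^2 - x*y*z - x^2 - y^2 + 2
trace(a b a b) = trace(b a) trace(b a) - trace(1)   [split at a repeated b] = z^2 - 2
trace(b^-1 a b a) = trace(a b a) trace(b) - trace(a b a b)   [inverse elimination on b] = x*y*z - y^2 - z^2 + 2
trace(a b^-2 a b) = trace(b^-1 a b a) trace(b) - trace(b^-1 a b a b)   [inverse elimination on b] = x*y^2*z - y^3 - y*z^2 - x*z + 3*y
trace(b^-1 a b^-1 a b^-1) = trace(a b^-2 a) trace(b) - trace(a b^-2 a b)   [inverse elimination on b] = x^2*y^3 - 2*x*y^2*z - x^2*y + y*z^2 + x*z - y
apply: trace(b^-1 a b^-1 a) = trace(a b^-1 a) trace(b) - trace(a b^-1 a b)   [inverse elimination on b] = x^2*y^2 - 2*x*y*z + z^2 - 2
apply: trace(a b^-1 a b^-3) = trace(b^-1 a b^-1 a b^-1) trace(b) - trace(b^-1 a b^-1 a)   [inverse elimination on b] = x^2*y^4 - 2*x*y^3*z - 2*x^2*y^2 + y^2*z^2 + 3*x*y*z - y^2 - z^2 + 2
trace(a^3) = trace(a) trace(a^2) - trace(a) = x^3 - 3*x
trace(a^3 b) = trace(a) trace(b a^2) - trace(b a) = x^2*z - x*y - z
trace(a b^-1 a^2) = trace(a^3) trace(b) - trace(a^3 b) = x^3*y - x^2*z - 2*x*y + z
use: trace(b a b) = trace(b) trace(a b) - trace(a) = y*z - x
trace(a^2 b a b) = trace(a) trace(b a b a) - trace(b a b) = x*z^2 - y*z - x
trace(a b^-1 a^2 b) = trace(a^2 b a) trace(b) - trace(a^2 b a b) = x^2*y*z - x*y^2 - x*z^2 + x
trace(b^-1 a^2 b^-1 a) = trace(a b^-1 a^2) trace(b) - trace(a b^-1 a^2 b) = x^3*y^2 - 2*x^2*y*z - x*y^2 + x*z^2 + y*z - x
trace(b^-2 a^2 b^-1 a) = trace(b^-1 a^2 b^-1 a) trace(b) - trace(b^-1 a^2 b^-1 a b) = x^3*y^3 - 2*x^2*y^2*z - x^3*y - x*y^3 + x*y*z^2 + x^2*z + y^2*z + x*y - z
trace(a b^-1 a b^-3 a) = trace(b^-2 a^2 b^-1 a) trace(b) - trace(b^-2 a^2 b^-1 a b) = x^3*y^4 - 2*x^2*y^3*z - 2*x^3*y^2 - x*y^4 + x*y^2*z^2 + 3*x^2*y*z + y^3*z + 2*x*y^2 - x*z^2 - 2*y*z + x
assemble the triple (trace(r) - 2; trace(r a) - x; trace(r b) - y)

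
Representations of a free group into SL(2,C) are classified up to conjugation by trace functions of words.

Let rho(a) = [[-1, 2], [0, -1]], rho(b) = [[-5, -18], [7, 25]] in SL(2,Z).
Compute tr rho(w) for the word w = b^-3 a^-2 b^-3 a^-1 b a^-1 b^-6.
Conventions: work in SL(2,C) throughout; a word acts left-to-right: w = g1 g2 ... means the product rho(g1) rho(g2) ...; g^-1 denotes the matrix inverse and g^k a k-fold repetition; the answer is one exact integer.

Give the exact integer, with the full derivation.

15967614770964268

rho(b^-1) = [[25, 18], [-7, -5]]
... * rho(b^-1) = [[25, 18], [-7, -5]]  ->  [[499, 360], [-140, -101]]
... * rho(b^-1) = [[25, 18], [-7, -5]]  ->  [[9955, 7182], [-2793, -2015]]
... * rho(a^-1) = [[-1, -2], [0, -1]]  ->  [[-9955, -27092], [2793, 7601]]
... * rho(a^-1) = [[-1, -2], [0, -1]]  ->  [[9955, 47002], [-2793, -13187]]
... * rho(b^-1) = [[25, 18], [-7, -5]]  ->  [[-80139, -55820], [22484, 15661]]
... * rho(b^-1) = [[25, 18], [-7, -5]]  ->  [[-1612735, -1163402], [452473, 326407]]
... * rho(b^-1) = [[25, 18], [-7, -5]]  ->  [[-32174561, -23212220], [9026976, 6512479]]
... * rho(a^-1) = [[-1, -2], [0, -1]]  ->  [[32174561, 87561342], [-9026976, -24566431]]
... * rho(b) = [[-5, -18], [7, 25]]  ->  [[452056589, 1609891452], [-126830137, -451675207]]
... * rho(a^-1) = [[-1, -2], [0, -1]]  ->  [[-452056589, -2514004630], [126830137, 705335481]]
... * rho(b^-1) = [[25, 18], [-7, -5]]  ->  [[6296617685, 4433004548], [-1766594942, -1243734939]]
... * rho(b^-1) = [[25, 18], [-7, -5]]  ->  [[126384410289, 91174095590], [-35458728977, -25580034261]]
... * rho(b^-1) = [[25, 18], [-7, -5]]  ->  [[2521391588095, 1819048907252], [-707407984598, -510356950281]]
... * rho(b^-1) = [[25, 18], [-7, -5]]  ->  [[50301447351611, 36289804049450], [-14112700962983, -10181558971359]]
... * rho(b^-1) = [[25, 18], [-7, -5]]  ->  [[1003507555444125, 723977032081748], [-281546611275062, -203120822476899]]
... * rho(b^-1) = [[25, 18], [-7, -5]]  ->  [[20019849661530889, 14443250837585510], [-5616819524538257, -4052234890566621]]
tr = 20019849661530889 + -4052234890566621 = 15967614770964268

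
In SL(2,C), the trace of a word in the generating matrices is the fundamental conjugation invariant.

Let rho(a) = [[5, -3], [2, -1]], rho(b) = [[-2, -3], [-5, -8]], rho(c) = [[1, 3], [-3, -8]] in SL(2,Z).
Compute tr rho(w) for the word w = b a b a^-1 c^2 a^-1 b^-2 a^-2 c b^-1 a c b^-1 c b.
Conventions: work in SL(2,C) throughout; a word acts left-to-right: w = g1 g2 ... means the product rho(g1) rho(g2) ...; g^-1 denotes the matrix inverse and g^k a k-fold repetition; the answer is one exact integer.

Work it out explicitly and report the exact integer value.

5829244573502

rho(b) = [[-2, -3], [-5, -8]]
... * rho(a) = [[5, -3], [2, -1]]  ->  [[-16, 9], [-41, 23]]
... * rho(b) = [[-2, -3], [-5, -8]]  ->  [[-13, -24], [-33, -61]]
... * rho(a^-1) = [[-1, 3], [-2, 5]]  ->  [[61, -159], [155, -404]]
... * rho(c) = [[1, 3], [-3, -8]]  ->  [[538, 1455], [1367, 3697]]
... * rho(c) = [[1, 3], [-3, -8]]  ->  [[-3827, -10026], [-9724, -25475]]
... * rho(a^-1) = [[-1, 3], [-2, 5]]  ->  [[23879, -61611], [60674, -156547]]
... * rho(b^-1) = [[-8, 3], [5, -2]]  ->  [[-499087, 194859], [-1268127, 495116]]
... * rho(b^-1) = [[-8, 3], [5, -2]]  ->  [[4966991, -1886979], [12620596, -4794613]]
... * rho(a^-1) = [[-1, 3], [-2, 5]]  ->  [[-1193033, 5466078], [-3031370, 13888723]]
... * rho(a^-1) = [[-1, 3], [-2, 5]]  ->  [[-9739123, 23751291], [-24746076, 60349505]]
... * rho(c) = [[1, 3], [-3, -8]]  ->  [[-80992996, -219227697], [-205794591, -557034268]]
... * rho(b^-1) = [[-8, 3], [5, -2]]  ->  [[-448194517, 195476406], [-1138814612, 496684763]]
... * rho(a) = [[5, -3], [2, -1]]  ->  [[-1850019773, 1149107145], [-4700703534, 2919759073]]
... * rho(c) = [[1, 3], [-3, -8]]  ->  [[-5297341208, -14742916479], [-13459980753, -37460183186]]
... * rho(b^-1) = [[-8, 3], [5, -2]]  ->  [[-31335852731, 13593809334], [-79621069906, 34540424113]]
... * rho(c) = [[1, 3], [-3, -8]]  ->  [[-72117280733, -202758032865], [-183242342245, -515186602622]]
... * rho(b) = [[-2, -3], [-5, -8]]  ->  [[1158024725791, 1838416105119], [2942417697600, 4671219847711]]
tr = 1158024725791 + 4671219847711 = 5829244573502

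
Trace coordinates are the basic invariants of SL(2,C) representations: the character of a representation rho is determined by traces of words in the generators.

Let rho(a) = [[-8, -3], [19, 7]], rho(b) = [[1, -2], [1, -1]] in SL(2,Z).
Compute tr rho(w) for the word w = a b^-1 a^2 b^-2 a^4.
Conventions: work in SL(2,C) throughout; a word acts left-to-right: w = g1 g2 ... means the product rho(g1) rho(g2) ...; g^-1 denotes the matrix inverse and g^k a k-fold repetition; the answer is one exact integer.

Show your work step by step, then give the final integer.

-56

rho(a) = [[-8, -3], [19, 7]]
... * rho(b^-1) = [[-1, 2], [-1, 1]]  ->  [[11, -19], [-26, 45]]
... * rho(a) = [[-8, -3], [19, 7]]  ->  [[-449, -166], [1063, 393]]
... * rho(a) = [[-8, -3], [19, 7]]  ->  [[438, 185], [-1037, -438]]
... * rho(b^-1) = [[-1, 2], [-1, 1]]  ->  [[-623, 1061], [1475, -2512]]
... * rho(b^-1) = [[-1, 2], [-1, 1]]  ->  [[-438, -185], [1037, 438]]
... * rho(a) = [[-8, -3], [19, 7]]  ->  [[-11, 19], [26, -45]]
... * rho(a) = [[-8, -3], [19, 7]]  ->  [[449, 166], [-1063, -393]]
... * rho(a) = [[-8, -3], [19, 7]]  ->  [[-438, -185], [1037, 438]]
... * rho(a) = [[-8, -3], [19, 7]]  ->  [[-11, 19], [26, -45]]
tr = -11 + -45 = -56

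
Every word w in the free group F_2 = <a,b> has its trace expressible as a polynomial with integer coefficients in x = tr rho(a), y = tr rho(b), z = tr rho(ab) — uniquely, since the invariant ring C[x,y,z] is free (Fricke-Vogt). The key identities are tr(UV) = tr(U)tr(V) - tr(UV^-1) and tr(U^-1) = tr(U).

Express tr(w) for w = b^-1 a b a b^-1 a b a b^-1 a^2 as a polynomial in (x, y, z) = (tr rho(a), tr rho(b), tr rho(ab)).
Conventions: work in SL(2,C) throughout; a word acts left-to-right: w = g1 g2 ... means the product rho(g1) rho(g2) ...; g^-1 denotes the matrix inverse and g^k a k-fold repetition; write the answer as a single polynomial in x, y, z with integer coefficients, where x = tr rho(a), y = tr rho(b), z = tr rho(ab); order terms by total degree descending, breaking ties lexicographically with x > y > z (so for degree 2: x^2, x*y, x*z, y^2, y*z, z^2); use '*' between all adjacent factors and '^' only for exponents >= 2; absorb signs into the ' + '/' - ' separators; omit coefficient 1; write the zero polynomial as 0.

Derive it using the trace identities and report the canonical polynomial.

x^4*y^3*z^2 - 2*x^3*y^4*z - 3*x^3*y^2*z^3 + x^2*y^5 + 3*x^2*y^3*z^2 + 3*x^2*y*z^4 + 4*x^3*y^2*z + x*y^4*z - x*z^5 - 4*x^2*y^3 - 8*x^2*y*z^2 - y^5 - 2*y^3*z^2 - y*z^4 - x*y^2*z + 4*x*z^3 + 3*x^2*y + 5*y^3 + 5*y*z^2 - 3*x*z - 5*y

tr(b a b a) = tr(b a)*tr(b a) - tr(1)   [split at repeated b] = z^2 - 2
tr(b a b) = tr(b)*tr(a b) - tr(a) = y*z - x
tr(b a^2 b a) = tr(a)*tr(b a b a) - tr(b a b) = x*z^2 - y*z - x
tr(b^2) = tr(b)*tr(b) - tr(1) = y^2 - 2
tr(b a^2 b) = tr(a)*tr(b^2 a) - tr(b^2) = x*y*z - x^2 - y^2 + 2
tr(a b a^2 b a) = tr(a)*tr(b a^2 b a) - tr(b a^2 b) = x^2*z^2 - 2*x*y*z + y^2 - 2
tr(a^2 b a^2 b a) = tr(a)*tr(a b a^2 b a) - tr(a b a^2 b) = x^3*z^2 - 2*x^2*y*z + x*y^2 - x*z^2 + y*z - x
tr(a b a^4 b a) = tr(a)*tr(a^2 b a^2 b a) - tr(a^2 b a^2 b) = x^4*z^2 - 2*x^3*y*z + x^2*y^2 - 2*x^2*z^2 + 3*x*y*z - x^2 - y^2 + 2
tr(b a b a b a) = tr(b a b a)*tr(b a) - tr(a b)   [split at repeated b] = z^3 - 3*z
tr(a b a) = tr(a)*tr(b a) - tr(b) = x*z - y
tr(b a b a b) = tr(b)*tr(a b a b) - tr(a b a) = y*z^2 - x*z - y
tr(b a b a b a^2) = tr(a)*tr(b a b a b a) - tr(b a b a b) = x*z^3 - y*z^2 - 2*x*z + y
tr(a b a b a b a^2) = tr(a)*tr(b a b a b a^2) - tr(b a b a b a) = x^2*z^3 - x*y*z^2 - 2*x^2*z - z^3 + x*y + 3*z
tr(a b a^4 b a b) = tr(a)*tr(a b a b a b a^2) - tr(a b a b a b a) = x^3*z^3 - x^2*y*z^2 - 2*x^3*z - 2*x*z^3 + x^2*y + y*z^2 + 5*x*z - y
tr(a b a b^-1 a b a^3) = tr(a b a^4 b a)*tr(b) - tr(a b a^4 b a b) = x^4*y*z^2 - 2*x^3*y^2*z - x^3*z^3 + x^2*y^3 - x^2*y*z^2 + 2*x^3*z + 3*x*y^2*z + 2*x*z^3 - 2*x^2*y - y^3 - y*z^2 - 5*x*z + 3*y
tr(b a b^2) = tr(b)*tr(a b^2) - tr(a b) = y^2*z - x*y - z
tr(b a^2 b a b) = tr(a)*tr(b a b^2 a) - tr(b a b^2) = x*y*z^2 - x^2*z - y^2*z + z
tr(a b a b a^2 b a) = tr(a)*tr(b a^2 b a b a) - tr(b a^2 b a b) = x^2*z^3 - 2*x*y*z^2 - x^2*z + y^2*z + x*y - z
tr(a b a^3 b a b a) = tr(a)*tr(a b a b a^2 b a) - tr(a b a b a^2 b) = x^3*z^3 - 2*x^2*y*z^2 - x^3*z + x*y^2*z - x*z^3 + x^2*y + y*z^2 + x*z - y
tr(b a b a b a b a) = tr(a b a b)*tr(a b a b) - tr(1)   [split at repeated a] = z^4 - 4*z^2 + 2
tr(b a b a b a b) = tr(b)*tr(a b a b a b) - tr(a b a b a) = y*z^3 - x*z^2 - 2*y*z + x
tr(a b a b a b a b a) = tr(a)*tr(b a b a b a b a) - tr(b a b a b a b) = x*z^4 - y*z^3 - 3*x*z^2 + 2*y*z + x
tr(a b a^3 b a b a b) = tr(a)*tr(a b a b a b a b a) - tr(a b a b a b a b) = x^2*z^4 - x*y*z^3 - 3*x^2*z^2 - z^4 + 2*x*y*z + x^2 + 4*z^2 - 2
tr(a b a b^-1 a b a^3 b) = tr(a b a^3 b a b a)*tr(b) - tr(a b a^3 b a b a b) = x^3*y*z^3 - 2*x^2*y^2*z^2 - x^2*z^4 - x^3*y*z + x*y^3*z + x^2*y^2 + 3*x^2*z^2 + y^2*z^2 + z^4 - x*y*z - x^2 - y^2 - 4*z^2 + 2
tr(a^2 b^-1 a b a b^-1 a b a) = tr(a b a b^-1 a b a^3)*tr(b) - tr(a b a b^-1 a b a^3 b) = x^4*y^2*z^2 - 2*x^3*y^3*z - 2*x^3*y*z^3 + x^2*y^4 + x^2*y^2*z^2 + x^2*z^4 + 3*x^3*y*z + 2*x*y^3*z + 2*x*y*z^3 - 3*x^2*y^2 - 3*x^2*z^2 - y^4 - 2*y^2*z^2 - z^4 - 4*x*y*z + x^2 + 4*y^2 + 4*z^2 - 2
tr(a b a b a^3 b a) = tr(a)*tr(b a^2 b a b a^2) - tr(b a^2 b a b a) = x^3*z^3 - 2*x^2*y*z^2 - x^3*z + x*y^2*z - x*z^3 + x^2*y + y*z^2 + x*z - y
tr(a b a b^-1 a b a b a^2) = tr(a b a b a^3 b a)*tr(b) - tr(a b a b a^3 b a b) = x^3*y*z^3 - 2*x^2*y^2*z^2 - x^2*z^4 - x^3*y*z + x*y^3*z + x^2*y^2 + 3*x^2*z^2 + y^2*z^2 + z^4 - x*y*z - x^2 - y^2 - 4*z^2 + 2
tr(b a b a^2 b a b) = tr(b)*tr(a b a^2 b a b) - tr(a b a^2 b a) = x*y*z^3 - x^2*z^2 - y^2*z^2 + 2
tr(a b a b a^2 b a b a) = tr(a)*tr(b a b a^2 b a b a) - tr(b a b a^2 b a b) = x^2*z^4 - 2*x*y*z^3 - 2*x^2*z^2 + y^2*z^2 + 2*x*y*z + x^2 - 2
tr(b a b a b a b a b a) = tr(a b a b)*tr(a b a b a b) - tr(a^-1 b^-1)   [split at repeated a] = z^5 - 5*z^3 + 5*z
tr(b a b a b a b a b) = tr(b)*tr(a b a b a b a b) - tr(a b a b a b a) = y*z^4 - x*z^3 - 3*y*z^2 + 2*x*z + y
tr(a b a b a^2 b a b a b) = tr(a)*tr(b a b a b a b a b a) - tr(b a b a b a b a b) = x*z^5 - y*z^4 - 4*x*z^3 + 3*y*z^2 + 3*x*z - y
tr(a b a b^-1 a b a b a^2 b) = tr(a b a b a^2 b a b a)*tr(b) - tr(a b a b a^2 b a b a b) = x^2*y*z^4 - 2*x*y^2*z^3 - x*z^5 - 2*x^2*y*z^2 + y^3*z^2 + y*z^4 + 2*x*y^2*z + 4*x*z^3 + x^2*y - 3*y*z^2 - 3*x*z - y
tr(a^2 b^-1 a b a b^-1 a b a b) = tr(a b a b^-1 a b a b a^2)*tr(b) - tr(a b a b^-1 a b a b a^2 b) = x^3*y^2*z^3 - 2*x^2*y^3*z^2 - 2*x^2*y*z^4 - x^3*y^2*z + x*y^4*z + 2*x*y^2*z^3 + x*z^5 + x^2*y^3 + 5*x^2*y*z^2 - 3*x*y^2*z - 4*x*z^3 - 2*x^2*y - y^3 - y*z^2 + 3*x*z + 3*y
tr(b^-1 a b a b^-1 a b a b^-1 a^2) = tr(a^2 b^-1 a b a b^-1 a b a)*tr(b) - tr(a^2 b^-1 a b a b^-1 a b a b) = x^4*y^3*z^2 - 2*x^3*y^4*z - 3*x^3*y^2*z^3 + x^2*y^5 + 3*x^2*y^3*z^2 + 3*x^2*y*z^4 + 4*x^3*y^2*z + x*y^4*z - x*z^5 - 4*x^2*y^3 - 8*x^2*y*z^2 - y^5 - 2*y^3*z^2 - y*z^4 - x*y^2*z + 4*x*z^3 + 3*x^2*y + 5*y^3 + 5*y*z^2 - 3*x*z - 5*y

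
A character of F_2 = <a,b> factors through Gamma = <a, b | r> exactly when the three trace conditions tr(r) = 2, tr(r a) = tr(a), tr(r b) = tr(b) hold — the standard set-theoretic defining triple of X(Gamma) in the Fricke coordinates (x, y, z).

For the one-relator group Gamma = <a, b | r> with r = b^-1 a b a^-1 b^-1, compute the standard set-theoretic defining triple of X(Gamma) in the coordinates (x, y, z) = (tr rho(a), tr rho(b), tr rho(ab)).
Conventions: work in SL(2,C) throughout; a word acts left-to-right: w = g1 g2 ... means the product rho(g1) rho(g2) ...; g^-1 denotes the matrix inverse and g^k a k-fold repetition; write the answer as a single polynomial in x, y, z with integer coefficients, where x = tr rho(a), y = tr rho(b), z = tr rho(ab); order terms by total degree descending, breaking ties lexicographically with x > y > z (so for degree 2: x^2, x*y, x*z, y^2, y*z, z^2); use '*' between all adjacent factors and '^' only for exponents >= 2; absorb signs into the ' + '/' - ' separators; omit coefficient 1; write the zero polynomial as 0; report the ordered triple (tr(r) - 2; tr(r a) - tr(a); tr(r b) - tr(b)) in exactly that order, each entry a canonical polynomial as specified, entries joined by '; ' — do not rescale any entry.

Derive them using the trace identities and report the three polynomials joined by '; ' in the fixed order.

-x*y^2*z + x^2*y + y^3 + y*z^2 - 3*y - 2; -x^2*y^2*z + x^3*y + x*y^3 + 2*x*y*z^2 - x^2*z - y^2*z - z^3 - 3*x*y - x + 3*z; -x*y*z + x^2 + y^2 + z^2 - y - 2

and trace(b a b) = trace(b) trace(a b) - trace(a)  (reduce the b square) = y*z - x
next, trace(b a b a) = trace(b a) trace(b a) - trace(1)  (split on b) = z^2 - 2
and trace(a b a^-1 b) = trace(b a b) trace(a) - trace(b a b a)  (eliminate a^-1) = x*y*z - x^2 - z^2 + 2
next, trace(a b a^-1 b^-1) = trace(a b a^-1) trace(b) - trace(a b a^-1 b)  (eliminate b^-1) = -x*y*z + x^2 + y^2 + z^2 - 2
trace(b^-1 a b a^-1 b^-1) = trace(a b a^-1 b^-1) trace(b) - trace(a b a^-1)  (eliminate b^-1) = -x*y^2*z + x^2*y + y^3 + y*z^2 - 3*y
next, trace(a^2) = trace(a) trace(a) - trace(1)  (reduce the a square) = x^2 - 2
trace(a b a) = trace(a) trace(b a) - trace(b)  (reduce the a square) = x*z - y
next, trace(a^2 b a) = trace(a) trace(a b a) - trace(a b)  (reduce the a square) = x^2*z - x*y - z
next, trace(a^2 b a b) = trace(a) trace(b a b a) - trace(b a b)  (reduce the a square) = x*z^2 - y*z - x
next, trace(b^-1 a^2 b a) = trace(a^2 b a) trace(b) - trace(a^2 b a b)  (eliminate b^-1) = x^2*y*z - x*y^2 - x*z^2 + x
and trace(a b a^-1 b^-1 a) = trace(b^-1 a^2 b) trace(a) - trace(b^-1 a^2 b a)  (eliminate a^-1) = -x^2*y*z + x^3 + x*y^2 + x*z^2 - 3*x
trace(b a b a b) = trace(b) trace(a b a b) - trace(a b a)  (reduce the b square) = y*z^2 - x*z - y
trace(b a b a b a) = trace(b a) trace(b a b a) - trace(b^-1 a^-1)  (split on b) = z^3 - 3*z
trace(a b a b a^-1 b) = trace(b a b a b) trace(a) - trace(b a b a b a)  (eliminate a^-1) = x*y*z^2 - x^2*z - z^3 - x*y + 3*z
and trace(a b a^-1 b^-1 a b) = trace(a b a b a^-1) trace(b) - trace(a b a b a^-1 b)  (eliminate b^-1) = -x*y*z^2 + x^2*z + y^2*z + z^3 - 3*z
and trace(b^-1 a b a^-1 b^-1 a) = trace(a b a^-1 b^-1 a) trace(b) - trace(a b a^-1 b^-1 a b)  (eliminate b^-1) = -x^2*y^2*z + x^3*y + x*y^3 + 2*x*y*z^2 - x^2*z - y^2*z - z^3 - 3*x*y + 3*z
assemble the triple (trace(r) - 2; trace(r a) - x; trace(r b) - y)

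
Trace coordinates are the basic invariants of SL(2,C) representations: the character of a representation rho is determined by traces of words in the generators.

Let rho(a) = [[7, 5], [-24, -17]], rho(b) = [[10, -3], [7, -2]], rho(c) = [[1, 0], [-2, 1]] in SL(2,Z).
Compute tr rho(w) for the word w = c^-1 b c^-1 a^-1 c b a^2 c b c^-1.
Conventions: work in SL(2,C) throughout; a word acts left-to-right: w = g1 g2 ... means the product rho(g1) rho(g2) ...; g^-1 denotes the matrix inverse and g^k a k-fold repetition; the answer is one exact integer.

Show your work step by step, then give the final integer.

-2085

rho(c^-1) = [[1, 0], [2, 1]]
... * rho(b) = [[10, -3], [7, -2]]  ->  [[10, -3], [27, -8]]
... * rho(c^-1) = [[1, 0], [2, 1]]  ->  [[4, -3], [11, -8]]
... * rho(a^-1) = [[-17, -5], [24, 7]]  ->  [[-140, -41], [-379, -111]]
... * rho(c) = [[1, 0], [-2, 1]]  ->  [[-58, -41], [-157, -111]]
... * rho(b) = [[10, -3], [7, -2]]  ->  [[-867, 256], [-2347, 693]]
... * rho(a) = [[7, 5], [-24, -17]]  ->  [[-12213, -8687], [-33061, -23516]]
... * rho(a) = [[7, 5], [-24, -17]]  ->  [[122997, 86614], [332957, 234467]]
... * rho(c) = [[1, 0], [-2, 1]]  ->  [[-50231, 86614], [-135977, 234467]]
... * rho(b) = [[10, -3], [7, -2]]  ->  [[103988, -22535], [281499, -61003]]
... * rho(c^-1) = [[1, 0], [2, 1]]  ->  [[58918, -22535], [159493, -61003]]
tr = 58918 + -61003 = -2085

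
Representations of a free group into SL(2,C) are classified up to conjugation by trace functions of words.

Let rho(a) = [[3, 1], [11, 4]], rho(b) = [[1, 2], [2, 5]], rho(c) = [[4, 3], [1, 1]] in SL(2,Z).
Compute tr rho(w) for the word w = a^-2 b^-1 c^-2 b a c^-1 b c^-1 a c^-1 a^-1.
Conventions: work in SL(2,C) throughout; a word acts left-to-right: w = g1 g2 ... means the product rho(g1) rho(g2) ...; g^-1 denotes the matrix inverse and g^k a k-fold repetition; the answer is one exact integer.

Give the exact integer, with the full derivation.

1222847529

rho(a^-1) = [[4, -1], [-11, 3]]
... * rho(a^-1) = [[4, -1], [-11, 3]]  ->  [[27, -7], [-77, 20]]
... * rho(b^-1) = [[5, -2], [-2, 1]]  ->  [[149, -61], [-425, 174]]
... * rho(c^-1) = [[1, -3], [-1, 4]]  ->  [[210, -691], [-599, 1971]]
... * rho(c^-1) = [[1, -3], [-1, 4]]  ->  [[901, -3394], [-2570, 9681]]
... * rho(b) = [[1, 2], [2, 5]]  ->  [[-5887, -15168], [16792, 43265]]
... * rho(a) = [[3, 1], [11, 4]]  ->  [[-184509, -66559], [526291, 189852]]
... * rho(c^-1) = [[1, -3], [-1, 4]]  ->  [[-117950, 287291], [336439, -819465]]
... * rho(b) = [[1, 2], [2, 5]]  ->  [[456632, 1200555], [-1302491, -3424447]]
... * rho(c^-1) = [[1, -3], [-1, 4]]  ->  [[-743923, 3432324], [2121956, -9790315]]
... * rho(a) = [[3, 1], [11, 4]]  ->  [[35523795, 12985373], [-101327597, -37039304]]
... * rho(c^-1) = [[1, -3], [-1, 4]]  ->  [[22538422, -54629893], [-64288293, 155825575]]
... * rho(a^-1) = [[4, -1], [-11, 3]]  ->  [[691082511, -186428101], [-1971234497, 531765018]]
tr = 691082511 + 531765018 = 1222847529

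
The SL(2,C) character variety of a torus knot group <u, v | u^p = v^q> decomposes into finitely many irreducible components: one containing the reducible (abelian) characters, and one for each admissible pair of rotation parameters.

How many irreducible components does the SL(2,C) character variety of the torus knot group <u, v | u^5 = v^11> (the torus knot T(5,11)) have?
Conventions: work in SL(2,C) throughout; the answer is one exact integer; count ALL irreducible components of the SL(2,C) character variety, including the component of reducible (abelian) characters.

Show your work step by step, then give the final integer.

21

For T(5,11): irreducibility forces the central element u^5 = v^11 to one of +I, -I.
This locks tr(u) to 2*cos(pi*alpha/5), alpha in 1..4, and tr(v) to 2*cos(pi*beta/11), beta in 1..10, on each component of irreducible characters.
Consistency of u^5 = (-1)^alpha I with v^11 = (-1)^beta I forces alpha = beta (mod 2).
Enumerate parity-matched pairs: 2*5 odd-odd plus 2*5 even-even gives 20.
That is 20 components of irreducible characters, and with the reducible (abelian) component the total is 21.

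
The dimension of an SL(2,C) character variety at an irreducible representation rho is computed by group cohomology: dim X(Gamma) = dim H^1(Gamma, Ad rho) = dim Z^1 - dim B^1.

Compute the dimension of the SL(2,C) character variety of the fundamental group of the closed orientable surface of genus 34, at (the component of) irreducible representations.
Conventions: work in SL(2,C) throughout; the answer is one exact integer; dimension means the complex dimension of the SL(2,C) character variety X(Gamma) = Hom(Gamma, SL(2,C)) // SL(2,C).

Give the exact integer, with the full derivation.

Gamma = pi_1(Sigma_34) = < a_1, b_1, ..., a_34, b_34 | prod [a_i, b_i] > has 2g = 68 generators and 1 relator.
A cocycle assigns one sl_2 vector per generator subject to the relator condition d_2(z) = 0: dim of the unconstrained space is 3*2g = 204.
d_2 is surjective at irreducible rho (its cokernel H^2 is dual to H^0 = 0), so dim Z^1 = 204 - 3 = 201.
Coboundaries contribute dim B^1 = 3 (injective at irreducible rho).
Hence dim X = 201 - 3 = 198.

198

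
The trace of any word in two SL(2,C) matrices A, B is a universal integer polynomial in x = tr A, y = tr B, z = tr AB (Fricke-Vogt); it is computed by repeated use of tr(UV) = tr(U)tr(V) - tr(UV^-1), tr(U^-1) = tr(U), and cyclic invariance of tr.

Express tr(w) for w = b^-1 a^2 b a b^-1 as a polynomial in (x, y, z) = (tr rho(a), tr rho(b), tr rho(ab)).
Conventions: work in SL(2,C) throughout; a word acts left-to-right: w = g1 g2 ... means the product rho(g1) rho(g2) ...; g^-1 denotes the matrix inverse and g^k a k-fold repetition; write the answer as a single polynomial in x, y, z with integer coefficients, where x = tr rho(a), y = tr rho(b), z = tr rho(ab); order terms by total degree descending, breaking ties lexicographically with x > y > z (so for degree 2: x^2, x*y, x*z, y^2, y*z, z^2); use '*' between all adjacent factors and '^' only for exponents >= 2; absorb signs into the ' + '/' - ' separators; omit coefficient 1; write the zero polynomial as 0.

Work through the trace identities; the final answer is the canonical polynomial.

tr(a b a) = tr(a) tr(b a) - tr(b) = x*z - y
tr(a^2 b a) = tr(a) tr(a b a) - tr(a b) = x^2*z - x*y - z
tr(b a b a) = tr(a b) tr(a b) - tr(1) = z^2 - 2
so tr(b a b) = tr(b) tr(a b) - tr(a) = y*z - x
tr(a^2 b a b) = tr(a) tr(b a b a) - tr(b a b) = x*z^2 - y*z - x
tr(b^-1 a^2 b a) = tr(a^2 b a) tr(b) - tr(a^2 b a b) = x^2*y*z - x*y^2 - x*z^2 + x
so tr(b^-1 a^2 b a b^-1) = tr(b^-1 a^2 b a) tr(b) - tr(b^-1 a^2 b a b) = x^2*y^2*z - x*y^3 - x*y*z^2 - x^2*z + 2*x*y + z

x^2*y^2*z - x*y^3 - x*y*z^2 - x^2*z + 2*x*y + z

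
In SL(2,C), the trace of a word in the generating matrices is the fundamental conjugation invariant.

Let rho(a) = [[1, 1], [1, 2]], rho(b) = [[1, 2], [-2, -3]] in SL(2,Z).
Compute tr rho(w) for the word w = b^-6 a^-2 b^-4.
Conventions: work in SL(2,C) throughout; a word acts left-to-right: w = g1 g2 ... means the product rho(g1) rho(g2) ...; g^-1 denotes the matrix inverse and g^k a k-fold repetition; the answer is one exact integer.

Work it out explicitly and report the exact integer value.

rho(b^-1) = [[-3, -2], [2, 1]]
... * rho(b^-1) = [[-3, -2], [2, 1]]  ->  [[5, 4], [-4, -3]]
... * rho(b^-1) = [[-3, -2], [2, 1]]  ->  [[-7, -6], [6, 5]]
... * rho(b^-1) = [[-3, -2], [2, 1]]  ->  [[9, 8], [-8, -7]]
... * rho(b^-1) = [[-3, -2], [2, 1]]  ->  [[-11, -10], [10, 9]]
... * rho(b^-1) = [[-3, -2], [2, 1]]  ->  [[13, 12], [-12, -11]]
... * rho(a^-1) = [[2, -1], [-1, 1]]  ->  [[14, -1], [-13, 1]]
... * rho(a^-1) = [[2, -1], [-1, 1]]  ->  [[29, -15], [-27, 14]]
... * rho(b^-1) = [[-3, -2], [2, 1]]  ->  [[-117, -73], [109, 68]]
... * rho(b^-1) = [[-3, -2], [2, 1]]  ->  [[205, 161], [-191, -150]]
... * rho(b^-1) = [[-3, -2], [2, 1]]  ->  [[-293, -249], [273, 232]]
... * rho(b^-1) = [[-3, -2], [2, 1]]  ->  [[381, 337], [-355, -314]]
tr = 381 + -314 = 67

67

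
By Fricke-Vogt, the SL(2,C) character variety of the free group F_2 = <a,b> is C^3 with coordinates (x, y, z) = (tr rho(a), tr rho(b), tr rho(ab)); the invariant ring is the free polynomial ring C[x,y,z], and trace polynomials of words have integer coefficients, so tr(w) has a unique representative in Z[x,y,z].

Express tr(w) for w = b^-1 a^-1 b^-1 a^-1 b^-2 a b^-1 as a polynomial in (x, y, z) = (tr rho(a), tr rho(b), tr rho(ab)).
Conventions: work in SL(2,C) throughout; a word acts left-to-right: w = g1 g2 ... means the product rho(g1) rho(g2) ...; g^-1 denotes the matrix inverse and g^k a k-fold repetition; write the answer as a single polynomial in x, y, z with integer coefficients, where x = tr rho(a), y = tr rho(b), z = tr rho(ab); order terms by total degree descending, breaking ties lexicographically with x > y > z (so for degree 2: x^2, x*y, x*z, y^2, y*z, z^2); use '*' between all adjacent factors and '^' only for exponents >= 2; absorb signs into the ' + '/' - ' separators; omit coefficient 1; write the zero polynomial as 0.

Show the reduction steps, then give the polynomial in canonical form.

x*y^3*z^2 - x^2*y^2*z - y^2*z^3 - x*y^3 + y^2*z + 2*x*y + z

use: tr(b^-1) = tr(b) = y
apply: tr(b^-2) = tr(b^-1) tr(b) - tr(1) = y^2 - 2
apply: tr(b^-1 a) = tr(a) tr(b) - tr(a b) = x*y - z
tr(a b a) = tr(a) tr(b a) - tr(b) = x*z - y
apply: tr(a b a b) = tr(b a) tr(b a) - tr(1)   [split at repeated b] = z^2 - 2
apply: tr(b^-1 a b a) = tr(a b a) tr(b) - tr(a b a b) = x*y*z - y^2 - z^2 + 2
tr(b^-2 a b a) = tr(b^-1 a b a) tr(b) - tr(b^-1 a b a b) = x*y^2*z - y^3 - y*z^2 - x*z + 3*y
use: tr(a^-1 b^-2 a b) = tr(b^-2 a b) tr(a) - tr(b^-2 a b a) = -x*y^2*z + x^2*y + y^3 + y*z^2 - 3*y
tr(a b^-1 a^-1 b^-2) = tr(a^-1 b^-2 a) tr(b) - tr(a^-1 b^-2 a b) = x*y^2*z - x^2*y - y*z^2 + y
tr(a b^-1 a^-1 b) = tr(b a b^-1) tr(a) - tr(b a b^-1 a) = -x*y*z + x^2 + y^2 + z^2 - 2
tr(a b^-1 a^-1 b^-1) = tr(a b^-1 a^-1) tr(b) - tr(a b^-1 a^-1 b) = x*y*z - x^2 - z^2 + 2
tr(b^-2 a b^-1 a^-1 b^-1) = tr(a b^-1 a^-1 b^-2) tr(b) - tr(a b^-1 a^-1 b^-1) = x*y^3*z - x^2*y^2 - y^2*z^2 - x*y*z + x^2 + y^2 + z^2 - 2
tr(b^-1 a b^-1) = tr(b^-1 a) tr(b) - tr(b^-1 a b) = x*y^2 - y*z - x
use: tr(a^2) = tr(a) tr(a) - tr(1) = x^2 - 2
tr(a b^-1 a) = tr(a^2) tr(b) - tr(a^2 b) = x^2*y - x*z - y
tr(a b a^2) = tr(a) tr(a b a) - tr(a b) = x^2*z - x*y - z
use: tr(b a b) = tr(b) tr(a b) - tr(a) = y*z - x
tr(a b a^2 b) = tr(a) tr(b a b a) - tr(b a b) = x*z^2 - y*z - x
use: tr(a b^-1 a b a) = tr(a b a^2) tr(b) - tr(a b a^2 b) = x^2*y*z - x*y^2 - x*z^2 + x
use: tr(a b a b a b) = tr(a b) tr(a b a b) - tr(a^-1 b^-1)   [split at repeated a] = z^3 - 3*z
use: tr(a b^-1 a b a b) = tr(a b a b a) tr(b) - tr(a b a b a b) = x*y*z^2 - y^2*z - z^3 - x*y + 3*z
tr(b a b^-1 a b^-1 a) = tr(a b^-1 a b a) tr(b) - tr(a b^-1 a b a b) = x^2*y^2*z - x*y^3 - 2*x*y*z^2 + y^2*z + z^3 + 2*x*y - 3*z
tr(a b^-1 a b^-1 a^-1 b) = tr(b a b^-1 a b^-1) tr(a) - tr(b a b^-1 a b^-1 a) = -x^2*y^2*z + x^3*y + x*y^3 + 2*x*y*z^2 - x^2*z - y^2*z - z^3 - 3*x*y + 3*z
apply: tr(a b^-1 a^-1 b^-1 a b^-1) = tr(a b^-1 a b^-1 a^-1) tr(b) - tr(a b^-1 a b^-1 a^-1 b) = x^2*y^2*z - x^3*y - 2*x*y*z^2 + x^2*z + z^3 + 2*x*y - 3*z
tr(a^2 b^-1 a^-1 b) = tr(b a^2 b^-1) tr(a) - tr(b a^2 b^-1 a) = -x^2*y*z + x^3 + x*y^2 + x*z^2 - 3*x
tr(a b^-1 a^-1 b^-1 a) = tr(a^2 b^-1 a^-1) tr(b) - tr(a^2 b^-1 a^-1 b) = x^2*y*z - x^3 - x*z^2 - y*z + 3*x
apply: tr(b^-2 a b^-1 a^-1 b^-1 a) = tr(a b^-1 a^-1 b^-1 a b^-1) tr(b) - tr(a b^-1 a^-1 b^-1 a) = x^2*y^3*z - x^3*y^2 - 2*x*y^2*z^2 + y*z^3 + x^3 + 2*x*y^2 + x*z^2 - 2*y*z - 3*x
tr(b^-1 a^-1 b^-1 a^-1 b^-2 a) = tr(b^-2 a b^-1 a^-1 b^-1) tr(a) - tr(b^-2 a b^-1 a^-1 b^-1 a) = x*y^2*z^2 - x^2*y*z - y*z^3 - x*y^2 + 2*y*z + x
apply: tr(b^-1 a^-1 b^-2) = tr(a^-1 b^-2) tr(b) - tr(a^-1 b^-1) = y^2*z - x*y - z
apply: tr(b^-1 a^-1 b^-1 a^-1 b^-2 a b^-1) = tr(b^-1 a^-1 b^-1 a^-1 b^-2 a) tr(b) - tr(b^-1 a^-1 b^-1 a^-1 b^-2 a b) = x*y^3*z^2 - x^2*y^2*z - y^2*z^3 - x*y^3 + y^2*z + 2*x*y + z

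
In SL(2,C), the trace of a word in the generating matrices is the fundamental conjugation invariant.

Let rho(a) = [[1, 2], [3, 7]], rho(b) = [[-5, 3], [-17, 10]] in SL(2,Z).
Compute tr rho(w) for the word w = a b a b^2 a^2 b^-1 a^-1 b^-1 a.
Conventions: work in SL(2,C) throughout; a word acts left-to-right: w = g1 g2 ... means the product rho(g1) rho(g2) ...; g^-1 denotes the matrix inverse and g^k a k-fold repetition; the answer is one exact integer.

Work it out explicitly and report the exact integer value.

rho(a) = [[1, 2], [3, 7]]
... * rho(b) = [[-5, 3], [-17, 10]]  ->  [[-39, 23], [-134, 79]]
... * rho(a) = [[1, 2], [3, 7]]  ->  [[30, 83], [103, 285]]
... * rho(b) = [[-5, 3], [-17, 10]]  ->  [[-1561, 920], [-5360, 3159]]
... * rho(b) = [[-5, 3], [-17, 10]]  ->  [[-7835, 4517], [-26903, 15510]]
... * rho(a) = [[1, 2], [3, 7]]  ->  [[5716, 15949], [19627, 54764]]
... * rho(a) = [[1, 2], [3, 7]]  ->  [[53563, 123075], [183919, 422602]]
... * rho(b^-1) = [[10, -3], [17, -5]]  ->  [[2627905, -776064], [9023424, -2664767]]
... * rho(a^-1) = [[7, -2], [-3, 1]]  ->  [[20723527, -6031874], [71158269, -20711615]]
... * rho(b^-1) = [[10, -3], [17, -5]]  ->  [[104693412, -32011211], [359485235, -109916732]]
... * rho(a) = [[1, 2], [3, 7]]  ->  [[8659779, -14691653], [29735039, -50446654]]
tr = 8659779 + -50446654 = -41786875

-41786875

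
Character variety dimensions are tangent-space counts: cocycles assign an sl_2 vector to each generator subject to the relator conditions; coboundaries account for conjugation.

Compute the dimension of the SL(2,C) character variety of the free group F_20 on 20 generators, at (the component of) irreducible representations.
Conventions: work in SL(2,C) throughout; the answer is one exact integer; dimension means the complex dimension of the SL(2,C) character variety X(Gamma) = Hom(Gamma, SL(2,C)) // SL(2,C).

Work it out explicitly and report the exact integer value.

57

Here Gamma is free of rank 20 — no relator constrains a cocycle.
A cocycle picks one sl_2 vector per generator freely, giving dim Z^1 = 3*20 = 60.
Irreducibility makes the coboundary map sl_2 -> Z^1 injective (trivial centralizer), so dim B^1 = 3.
Therefore dim X = 60 - 3 = 57.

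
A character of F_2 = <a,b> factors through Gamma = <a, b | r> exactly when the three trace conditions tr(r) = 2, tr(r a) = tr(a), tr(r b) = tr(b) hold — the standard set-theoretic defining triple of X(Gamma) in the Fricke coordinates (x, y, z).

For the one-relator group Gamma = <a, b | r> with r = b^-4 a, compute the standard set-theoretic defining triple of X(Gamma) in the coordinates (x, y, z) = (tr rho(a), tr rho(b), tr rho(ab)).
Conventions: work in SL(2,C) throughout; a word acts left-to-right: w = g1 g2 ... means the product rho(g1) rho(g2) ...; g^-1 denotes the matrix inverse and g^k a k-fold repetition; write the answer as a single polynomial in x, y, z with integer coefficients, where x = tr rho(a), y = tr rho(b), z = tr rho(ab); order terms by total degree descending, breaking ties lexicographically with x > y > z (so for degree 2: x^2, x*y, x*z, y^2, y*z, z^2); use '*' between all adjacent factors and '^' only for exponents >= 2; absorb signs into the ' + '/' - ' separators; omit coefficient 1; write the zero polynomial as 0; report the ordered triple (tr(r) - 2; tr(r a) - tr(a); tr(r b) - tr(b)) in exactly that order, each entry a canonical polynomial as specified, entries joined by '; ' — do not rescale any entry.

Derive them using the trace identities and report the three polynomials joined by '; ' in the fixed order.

x*y^4 - y^3*z - 3*x*y^2 + 2*y*z + x - 2; x^2*y^4 - x*y^3*z - 3*x^2*y^2 - y^4 + 2*x*y*z + x^2 + 4*y^2 - x - 2; x*y^3 - y^2*z - 2*x*y - y + z

tr(a b^-1) = tr(a) * tr(b) - tr(a b)   [inverse elimination on b] = x*y - z
tr(b^-2 a) = tr(a b^-1) * tr(b) - tr(a)   [inverse elimination on b] = x*y^2 - y*z - x
tr(b^-1 a b^-2) = tr(b^-2 a) * tr(b) - tr(b^-2 a b)   [inverse elimination on b] = x*y^3 - y^2*z - 2*x*y + z
tr(b^-4 a) = tr(b^-1 a b^-2) * tr(b) - tr(b^-1 a b^-1)   [inverse elimination on b] = x*y^4 - y^3*z - 3*x*y^2 + 2*y*z + x
tr(a^2) = tr(a) * tr(a) - tr(1) = x^2 - 2
tr(a^2 b) = tr(a) * tr(b a) - tr(b) = x*z - y
tr(a^2 b^-1) = tr(a^2) * tr(b) - tr(a^2 b) = x^2*y - x*z - y
tr(b^-1 a^2 b^-1) = tr(a^2 b^-1) * tr(b) - tr(a^2) = x^2*y^2 - x*y*z - x^2 - y^2 + 2
tr(b^-2 a^2 b^-1) = tr(b^-1 a^2 b^-1) * tr(b) - tr(b^-1 a^2) = x^2*y^3 - x*y^2*z - 2*x^2*y - y^3 + x*z + 3*y
tr(b^-4 a^2) = tr(b^-2 a^2 b^-1) * tr(b) - tr(b^-2 a^2) = x^2*y^4 - x*y^3*z - 3*x^2*y^2 - y^4 + 2*x*y*z + x^2 + 4*y^2 - 2
assemble the triple (tr(r) - 2; tr(r a) - x; tr(r b) - y)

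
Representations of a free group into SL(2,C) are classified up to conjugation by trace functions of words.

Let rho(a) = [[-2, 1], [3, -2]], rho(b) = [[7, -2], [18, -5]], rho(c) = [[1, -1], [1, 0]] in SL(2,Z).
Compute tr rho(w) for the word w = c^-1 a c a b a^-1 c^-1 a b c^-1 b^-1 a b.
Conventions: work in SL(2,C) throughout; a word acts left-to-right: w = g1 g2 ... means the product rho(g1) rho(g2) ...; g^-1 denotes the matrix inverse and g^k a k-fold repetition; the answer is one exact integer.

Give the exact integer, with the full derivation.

-105966

rho(c^-1) = [[0, 1], [-1, 1]]
... * rho(a) = [[-2, 1], [3, -2]]  ->  [[3, -2], [5, -3]]
... * rho(c) = [[1, -1], [1, 0]]  ->  [[1, -3], [2, -5]]
... * rho(a) = [[-2, 1], [3, -2]]  ->  [[-11, 7], [-19, 12]]
... * rho(b) = [[7, -2], [18, -5]]  ->  [[49, -13], [83, -22]]
... * rho(a^-1) = [[-2, -1], [-3, -2]]  ->  [[-59, -23], [-100, -39]]
... * rho(c^-1) = [[0, 1], [-1, 1]]  ->  [[23, -82], [39, -139]]
... * rho(a) = [[-2, 1], [3, -2]]  ->  [[-292, 187], [-495, 317]]
... * rho(b) = [[7, -2], [18, -5]]  ->  [[1322, -351], [2241, -595]]
... * rho(c^-1) = [[0, 1], [-1, 1]]  ->  [[351, 971], [595, 1646]]
... * rho(b^-1) = [[-5, 2], [-18, 7]]  ->  [[-19233, 7499], [-32603, 12712]]
... * rho(a) = [[-2, 1], [3, -2]]  ->  [[60963, -34231], [103342, -58027]]
... * rho(b) = [[7, -2], [18, -5]]  ->  [[-189417, 49229], [-321092, 83451]]
tr = -189417 + 83451 = -105966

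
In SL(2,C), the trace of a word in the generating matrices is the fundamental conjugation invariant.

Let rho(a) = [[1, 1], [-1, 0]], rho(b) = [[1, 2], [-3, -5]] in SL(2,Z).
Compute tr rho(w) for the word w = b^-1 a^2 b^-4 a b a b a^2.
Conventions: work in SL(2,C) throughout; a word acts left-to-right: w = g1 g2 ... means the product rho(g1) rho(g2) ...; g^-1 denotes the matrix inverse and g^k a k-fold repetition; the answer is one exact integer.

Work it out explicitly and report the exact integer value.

rho(b^-1) = [[-5, -2], [3, 1]]
... * rho(a) = [[1, 1], [-1, 0]]  ->  [[-3, -5], [2, 3]]
... * rho(a) = [[1, 1], [-1, 0]]  ->  [[2, -3], [-1, 2]]
... * rho(b^-1) = [[-5, -2], [3, 1]]  ->  [[-19, -7], [11, 4]]
... * rho(b^-1) = [[-5, -2], [3, 1]]  ->  [[74, 31], [-43, -18]]
... * rho(b^-1) = [[-5, -2], [3, 1]]  ->  [[-277, -117], [161, 68]]
... * rho(b^-1) = [[-5, -2], [3, 1]]  ->  [[1034, 437], [-601, -254]]
... * rho(a) = [[1, 1], [-1, 0]]  ->  [[597, 1034], [-347, -601]]
... * rho(b) = [[1, 2], [-3, -5]]  ->  [[-2505, -3976], [1456, 2311]]
... * rho(a) = [[1, 1], [-1, 0]]  ->  [[1471, -2505], [-855, 1456]]
... * rho(b) = [[1, 2], [-3, -5]]  ->  [[8986, 15467], [-5223, -8990]]
... * rho(a) = [[1, 1], [-1, 0]]  ->  [[-6481, 8986], [3767, -5223]]
... * rho(a) = [[1, 1], [-1, 0]]  ->  [[-15467, -6481], [8990, 3767]]
tr = -15467 + 3767 = -11700

-11700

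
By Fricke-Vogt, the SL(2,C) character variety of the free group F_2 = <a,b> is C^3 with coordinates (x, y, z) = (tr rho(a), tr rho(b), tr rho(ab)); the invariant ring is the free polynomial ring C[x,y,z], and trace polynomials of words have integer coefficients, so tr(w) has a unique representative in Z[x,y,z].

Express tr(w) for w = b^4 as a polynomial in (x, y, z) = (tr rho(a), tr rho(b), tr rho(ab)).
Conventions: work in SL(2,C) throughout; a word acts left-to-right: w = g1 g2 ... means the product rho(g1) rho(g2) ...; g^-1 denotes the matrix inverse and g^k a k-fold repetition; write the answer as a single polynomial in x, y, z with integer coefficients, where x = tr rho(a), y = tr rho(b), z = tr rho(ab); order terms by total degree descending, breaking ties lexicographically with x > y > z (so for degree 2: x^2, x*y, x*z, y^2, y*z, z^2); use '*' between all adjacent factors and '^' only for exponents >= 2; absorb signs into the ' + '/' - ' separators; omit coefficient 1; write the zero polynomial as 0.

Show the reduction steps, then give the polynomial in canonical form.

use: tr(b^2) = tr(b)*tr(b) - tr(1) = y^2 - 2
tr(b^3) = tr(b)*tr(b^2) - tr(b) = y^3 - 3*y
apply: tr(b^4) = tr(b)*tr(b^3) - tr(b^2) = y^4 - 4*y^2 + 2

y^4 - 4*y^2 + 2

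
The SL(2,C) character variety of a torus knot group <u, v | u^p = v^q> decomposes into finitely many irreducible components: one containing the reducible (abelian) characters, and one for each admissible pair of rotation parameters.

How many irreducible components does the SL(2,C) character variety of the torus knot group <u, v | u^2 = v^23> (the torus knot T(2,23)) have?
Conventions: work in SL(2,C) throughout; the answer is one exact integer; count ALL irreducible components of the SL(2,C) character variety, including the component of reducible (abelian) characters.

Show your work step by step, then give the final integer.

12

In the torus knot group T(2,23), u^2 = v^23 is central, so an irreducible representation sends it to +I or -I (Schur).
This locks tr(u) to 2*cos(pi*alpha/2), alpha in 1..1, and tr(v) to 2*cos(pi*beta/23), beta in 1..22, on each component of irreducible characters.
Consistency of u^2 = (-1)^alpha I with v^23 = (-1)^beta I forces alpha = beta (mod 2).
count pairs: odd alpha (1 choices) x odd beta (11), plus even alpha (0) x even beta (11): 1*11 + 0*11 = 11.
components with irreducible characters: 11; plus the single component of reducible (abelian) characters: total 12.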